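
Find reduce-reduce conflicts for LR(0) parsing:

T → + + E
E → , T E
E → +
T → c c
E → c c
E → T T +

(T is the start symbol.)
A reduce-reduce conflict occurs when an LR(0) state has two complete items [A → α .] and [B → β .] — both call for a reduction, and with no lookahead the parser cannot choose between them.

Augment with T' → T and build the canonical LR(0) collection (I0 = CLOSURE({[T' → . T]}), then GOTO on every symbol after a dot until no new states appear). It has 16 states:
  I0: { [T → . + + E], [T → . c c], [T' → . T] }  — shift
  I1: { [T → + . + E] }  — shift
  I2: { [T' → T .] }  — accept
  I3: { [T → c . c] }  — shift
  I4: { [T → c c .] }  — reduce
  I5: { [E → . +], [E → . , T E], [E → . T T +], [E → . c c], [T → + + . E], [T → . + + E], [T → . c c] }  — shift
  I6: { [E → + .], [T → + . + E] }  — shift, reduce
  I7: { [E → , . T E], [T → . + + E], [T → . c c] }  — shift
  I8: { [T → + + E .] }  — reduce
  I9: { [E → T . T +], [T → . + + E], [T → . c c] }  — shift
  I10: { [E → c . c], [T → c . c] }  — shift
  I11: { [E → c c .], [T → c c .] }  — 2 reduces
  I12: { [E → T T . +] }  — shift
  I13: { [E → T T + .] }  — reduce
  I14: { [E → , T . E], [E → . +], [E → . , T E], [E → . T T +], [E → . c c], [T → . + + E], [T → . c c] }  — shift
  I15: { [E → , T E .] }  — reduce

I11 contains complete items [E → c c .], [T → c c .] — reduce-reduce conflict.

Answer: Yes — I11: [E → c c .] vs [T → c c .]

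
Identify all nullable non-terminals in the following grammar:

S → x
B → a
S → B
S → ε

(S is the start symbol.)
{ 'S' }

ε-productions: S → ε
So S is immediately nullable.
No further non-terminal can be added: every production for the remaining non-terminals contains a terminal or a non-nullable non-terminal.
Nullable = { 'S' }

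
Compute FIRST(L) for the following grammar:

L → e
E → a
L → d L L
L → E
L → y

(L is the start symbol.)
{ 'a', 'd', 'e', 'y' }

FIRST sets of the other non-terminals involved (by the same procedure, iterated to a fixed point):
  FIRST(E) = { 'a' }

From L → e:
  - e is a terminal: add 'e' and stop
From L → d L L:
  - d is a terminal: add 'd' and stop
From L → E:
  - E is a non-terminal: add FIRST(E) \ {ε} = { 'a' }
    E is not nullable, so stop
From L → y:
  - y is a terminal: add 'y' and stop

Collecting: FIRST(L) = { 'a', 'd', 'e', 'y' }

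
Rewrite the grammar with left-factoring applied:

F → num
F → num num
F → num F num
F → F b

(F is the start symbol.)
F → num F'
F' → ε
F' → num
F' → F num
F → F b

Left-factoring transforms A → αβ₁ | αβ₂ into A → αA' and A' → β₁ | β₂
(α is the longest common prefix among the alternatives). Repeat until
no nonterminal has two alternatives with a common prefix.

Round 1: F has alternatives sharing prefix 'num'. Introduce F': F → num F'
  Add: F' → ε
  Add: F' → num
  Add: F' → F num

No remaining common prefixes — done.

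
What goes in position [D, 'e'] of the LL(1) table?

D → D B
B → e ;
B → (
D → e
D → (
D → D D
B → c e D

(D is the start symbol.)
D → D B, D → e, D → D D

To find M[D, 'e'], we find productions for D where 'e' is in the predict set (PREDICT(N → α) = (FIRST(α) \ {ε}) ∪ (FOLLOW(N) if α ⇒* ε)).

Relevant sets:
  FIRST(D) = { '(', 'e' }

D → D B: PREDICT = { '(', 'e' }
  'e' is in predict set, so this production goes in M[D, 'e']
D → e: PREDICT = { 'e' }
  'e' is in predict set, so this production goes in M[D, 'e']
D → (: PREDICT = { '(' }
D → D D: PREDICT = { '(', 'e' }
  'e' is in predict set, so this production goes in M[D, 'e']

M[D, 'e'] = D → D B, D → e, D → D D  (a multiply-defined cell — the grammar is not LL(1))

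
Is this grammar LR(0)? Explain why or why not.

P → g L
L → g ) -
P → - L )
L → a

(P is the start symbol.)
Yes, the grammar is LR(0)

A grammar is LR(0) if no state in the canonical LR(0) collection has:
  - both a shift item (dot before a terminal) and a complete item (shift-reduce conflict), or
  - two or more complete items (reduce-reduce conflict; the accept item [P' → P .] counts as a complete item here).

Augment with P' → P and build the canonical LR(0) collection (I0 = CLOSURE({[P' → . P]}), then GOTO on every symbol after a dot until no new states appear). It has 11 states:
  I0: { [P → . - L )], [P → . g L], [P' → . P] }  — shift
  I1: { [L → . a], [L → . g ) -], [P → - . L )] }  — shift
  I2: { [P' → P .] }  — accept
  I3: { [L → . a], [L → . g ) -], [P → g . L] }  — shift
  I4: { [P → g L .] }  — reduce
  I5: { [L → a .] }  — reduce
  I6: { [L → g . ) -] }  — shift
  I7: { [L → g ) . -] }  — shift
  I8: { [L → g ) - .] }  — reduce
  I9: { [P → - L . )] }  — shift
  I10: { [P → - L ) .] }  — reduce

Every state is either a pure shift/goto state or contains exactly one complete item and nothing to shift — no conflicts. The grammar is LR(0).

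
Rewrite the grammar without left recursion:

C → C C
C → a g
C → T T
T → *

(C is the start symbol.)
C → a g C'
C → T T C'
C' → C C'
C' → ε
T → *

C is directly left-recursive. The standard transformation for
  A → A α₁ | ... | A α_m | β₁ | ... | β_n
is
  A  → β₁ A' | ... | β_n A'
  A' → α₁ A' | ... | α_m A' | ε

C → a g becomes C → a g C'
C → T T becomes C → T T C'
C → C C becomes C' → C C'
Add C' → ε

Productions for other non-terminals are unchanged:
  T → *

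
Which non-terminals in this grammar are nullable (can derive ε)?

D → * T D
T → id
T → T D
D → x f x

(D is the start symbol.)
A non-terminal is nullable if it can derive ε (the empty string): either it has an ε-production, or it has a production whose right-hand side consists entirely of nullable non-terminals.

There are no ε-productions, so no non-terminal can derive ε.
No non-terminals are nullable.

Answer: None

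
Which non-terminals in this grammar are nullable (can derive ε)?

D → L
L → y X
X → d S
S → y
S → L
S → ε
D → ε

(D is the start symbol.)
{ 'D', 'S' }

A non-terminal is nullable if it can derive ε (the empty string): either it has an ε-production, or it has a production whose right-hand side consists entirely of nullable non-terminals.

ε-productions: S → ε, D → ε
So S, D are immediately nullable.
No further non-terminal can be added: every production for the remaining non-terminals contains a terminal or a non-nullable non-terminal.
Nullable = { 'D', 'S' }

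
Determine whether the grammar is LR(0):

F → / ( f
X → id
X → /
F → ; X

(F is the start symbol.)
Yes, the grammar is LR(0)

Augment with F' → F and build the canonical LR(0) collection (I0 = CLOSURE({[F' → . F]}), then GOTO on every symbol after a dot until no new states appear). It has 9 states:
  I0: { [F → . / ( f], [F → . ; X], [F' → . F] }  — shift
  I1: { [F → / . ( f] }  — shift
  I2: { [F → ; . X], [X → . /], [X → . id] }  — shift
  I3: { [F' → F .] }  — accept
  I4: { [X → / .] }  — reduce
  I5: { [F → ; X .] }  — reduce
  I6: { [X → id .] }  — reduce
  I7: { [F → / ( . f] }  — shift
  I8: { [F → / ( f .] }  — reduce

Every state is either a pure shift/goto state or contains exactly one complete item and nothing to shift — no conflicts. The grammar is LR(0).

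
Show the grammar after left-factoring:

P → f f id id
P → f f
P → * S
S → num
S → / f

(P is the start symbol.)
P → f f P'
P' → id id
P' → ε
P → * S
S → num
S → / f

Left-factoring transforms A → αβ₁ | αβ₂ into A → αA' and A' → β₁ | β₂
(α is the longest common prefix among the alternatives). Repeat until
no nonterminal has two alternatives with a common prefix.

Round 1: P has alternatives sharing prefix 'f f'. Introduce P': P → f f P'
  Add: P' → id id
  Add: P' → ε

No remaining common prefixes — done.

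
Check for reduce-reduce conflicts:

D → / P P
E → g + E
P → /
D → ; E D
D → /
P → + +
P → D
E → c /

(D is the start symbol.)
Yes — I12: [D → / .] vs [P → / .]

A reduce-reduce conflict occurs when an LR(0) state has two complete items [A → α .] and [B → β .] — both call for a reduction, and with no lookahead the parser cannot choose between them.

Augment with D' → D and build the canonical LR(0) collection (I0 = CLOSURE({[D' → . D]}), then GOTO on every symbol after a dot until no new states appear). It has 17 states:
  I0: { [D → . / P P], [D → . /], [D → . ; E D], [D' → . D] }  — shift
  I1: { [D → . / P P], [D → . /], [D → . ; E D], [D → / . P P], [D → / .], [P → . + +], [P → . /], [P → . D] }  — shift, reduce
  I2: { [D → ; . E D], [E → . c /], [E → . g + E] }  — shift
  I3: { [D' → D .] }  — accept
  I4: { [D → . / P P], [D → . /], [D → . ; E D], [D → ; E . D] }  — shift
  I5: { [E → c . /] }  — shift
  I6: { [E → g . + E] }  — shift
  I7: { [E → . c /], [E → . g + E], [E → g + . E] }  — shift
  I8: { [E → g + E .] }  — reduce
  I9: { [E → c / .] }  — reduce
  I10: { [D → ; E D .] }  — reduce
  I11: { [P → + . +] }  — shift
  I12: { [D → . / P P], [D → . /], [D → . ; E D], [D → / . P P], [D → / .], [P → . + +], [P → . /], [P → . D], [P → / .] }  — shift, 2 reduces
  I13: { [P → D .] }  — reduce
  I14: { [D → . / P P], [D → . /], [D → . ; E D], [D → / P . P], [P → . + +], [P → . /], [P → . D] }  — shift
  I15: { [D → / P P .] }  — reduce
  I16: { [P → + + .] }  — reduce

I12 contains complete items [D → / .], [P → / .] — reduce-reduce conflict.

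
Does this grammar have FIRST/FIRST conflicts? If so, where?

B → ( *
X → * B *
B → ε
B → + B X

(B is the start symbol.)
A FIRST/FIRST conflict occurs when two productions N → α and N → β for the same non-terminal have FIRST(α) ∩ FIRST(β) ≠ ∅ (with ε ∈ FIRST of a nullable right-hand side, so two nullable alternatives also conflict).

Productions for B:
  B → ( *: FIRST = { '(' }
  B → ε: FIRST = { ε }
  B → + B X: FIRST = { '+' }
X has only one production, so no FIRST/FIRST conflict is possible there.

All alternatives of each non-terminal have pairwise disjoint FIRST sets.

Answer: No FIRST/FIRST conflicts.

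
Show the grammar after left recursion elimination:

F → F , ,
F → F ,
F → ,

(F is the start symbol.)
F is directly left-recursive. The standard transformation for
  A → A α₁ | ... | A α_m | β₁ | ... | β_n
is
  A  → β₁ A' | ... | β_n A'
  A' → α₁ A' | ... | α_m A' | ε

F → , becomes F → , F'
F → F , , becomes F' → , , F'
F → F , becomes F' → , F'
Add F' → ε

Resulting grammar:
F → , F'
F' → , , F'
F' → , F'
F' → ε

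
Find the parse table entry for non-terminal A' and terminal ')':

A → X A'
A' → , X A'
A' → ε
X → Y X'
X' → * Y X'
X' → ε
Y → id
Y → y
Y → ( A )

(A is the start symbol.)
To find M[A', ')'], we find productions for A' where ')' is in the predict set (PREDICT(N → α) = (FIRST(α) \ {ε}) ∪ (FOLLOW(N) if α ⇒* ε)).

Relevant sets:
  FOLLOW(A') = { $, ')' }

A' → , X A': PREDICT = { ',' }
A' → ε: PREDICT = { $, ')' }
  ')' is in predict set, so this production goes in M[A', ')']

M[A', ')'] = A' → ε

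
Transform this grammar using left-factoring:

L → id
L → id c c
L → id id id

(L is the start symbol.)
Left-factoring transforms A → αβ₁ | αβ₂ into A → αA' and A' → β₁ | β₂
(α is the longest common prefix among the alternatives). Repeat until
no nonterminal has two alternatives with a common prefix.

Round 1: L has alternatives sharing prefix 'id'. Introduce L': L → id L'
  Add: L' → ε
  Add: L' → c c
  Add: L' → id id

No remaining common prefixes — done.

Resulting grammar:
L → id L'
L' → ε
L' → c c
L' → id id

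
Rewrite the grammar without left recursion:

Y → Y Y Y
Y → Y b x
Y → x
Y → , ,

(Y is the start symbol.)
Y is directly left-recursive. The standard transformation for
  A → A α₁ | ... | A α_m | β₁ | ... | β_n
is
  A  → β₁ A' | ... | β_n A'
  A' → α₁ A' | ... | α_m A' | ε

Y → x becomes Y → x Y'
Y → , , becomes Y → , , Y'
Y → Y Y Y becomes Y' → Y Y Y'
Y → Y b x becomes Y' → b x Y'
Add Y' → ε

Resulting grammar:
Y → x Y'
Y → , , Y'
Y' → Y Y Y'
Y' → b x Y'
Y' → ε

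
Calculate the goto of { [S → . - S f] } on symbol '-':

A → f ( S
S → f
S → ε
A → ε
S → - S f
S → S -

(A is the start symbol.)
{ [S → - . S f], [S → . - S f], [S → . S -], [S → . f], [S → .] }

GOTO(I, '-') = CLOSURE({ [A → αX.β] : [A → α.Xβ] ∈ I, X = '-' })

Items with dot before '-', with the dot advanced:
  [S → . - S f] → [S → - . S f]
Closure of the advanced items:
  [S → - . S f] has the dot before S: add [S → . f], [S → .], [S → . - S f], [S → . S -]

GOTO = { [S → - . S f], [S → . - S f], [S → . S -], [S → . f], [S → .] }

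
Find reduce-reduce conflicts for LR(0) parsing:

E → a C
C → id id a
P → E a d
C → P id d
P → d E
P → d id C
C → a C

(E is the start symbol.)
Yes — I14: [C → a C .] vs [E → a C .]

A reduce-reduce conflict occurs when an LR(0) state has two complete items [A → α .] and [B → β .] — both call for a reduction, and with no lookahead the parser cannot choose between them.

Augment with E' → E and build the canonical LR(0) collection (I0 = CLOSURE({[E' → . E]}), then GOTO on every symbol after a dot until no new states appear). It has 19 states:
  I0: { [E → . a C], [E' → . E] }  — shift
  I1: { [E' → E .] }  — accept
  I2: { [C → . P id d], [C → . a C], [C → . id id a], [E → . a C], [E → a . C], [P → . E a d], [P → . d E], [P → . d id C] }  — shift
  I3: { [E → a C .] }  — reduce
  I4: { [P → E . a d] }  — shift
  I5: { [C → P . id d] }  — shift
  I6: { [C → . P id d], [C → . a C], [C → . id id a], [C → a . C], [E → . a C], [E → a . C], [P → . E a d], [P → . d E], [P → . d id C] }  — shift
  I7: { [E → . a C], [P → d . E], [P → d . id C] }  — shift
  I8: { [C → id . id a] }  — shift
  I9: { [C → id id . a] }  — shift
  I10: { [C → id id a .] }  — reduce
  I11: { [P → d E .] }  — reduce
  I12: { [C → . P id d], [C → . a C], [C → . id id a], [E → . a C], [P → . E a d], [P → . d E], [P → . d id C], [P → d id . C] }  — shift
  I13: { [P → d id C .] }  — reduce
  I14: { [C → a C .], [E → a C .] }  — 2 reduces
  I15: { [C → P id . d] }  — shift
  I16: { [C → P id d .] }  — reduce
  I17: { [P → E a . d] }  — shift
  I18: { [P → E a d .] }  — reduce

I14 contains complete items [C → a C .], [E → a C .] — reduce-reduce conflict.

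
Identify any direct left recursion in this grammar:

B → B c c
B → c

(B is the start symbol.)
B → B c c: LEFT RECURSIVE (starts with B)
B → c: starts with c

The grammar has direct left recursion on: B.

Answer: Yes, B is left-recursive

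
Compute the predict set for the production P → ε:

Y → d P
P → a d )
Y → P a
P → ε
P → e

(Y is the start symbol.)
PREDICT(P → ε) = (FIRST(RHS) \ {ε}) ∪ (FOLLOW(P) if ε ∈ FIRST(RHS), i.e. RHS ⇒* ε)
The right-hand side is ε (FIRST(ε) = { ε }), so the predict set is FOLLOW(P) = { $, 'a' }
PREDICT(P → ε) = { $, 'a' }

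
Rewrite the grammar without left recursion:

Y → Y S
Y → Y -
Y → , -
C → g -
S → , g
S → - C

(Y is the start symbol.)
Y → , - Y'
Y' → S Y'
Y' → - Y'
Y' → ε
C → g -
S → , g
S → - C

Y is directly left-recursive. The standard transformation for
  A → A α₁ | ... | A α_m | β₁ | ... | β_n
is
  A  → β₁ A' | ... | β_n A'
  A' → α₁ A' | ... | α_m A' | ε

Y → , - becomes Y → , - Y'
Y → Y S becomes Y' → S Y'
Y → Y - becomes Y' → - Y'
Add Y' → ε

Productions for other non-terminals are unchanged:
  C → g -
  S → , g
  S → - C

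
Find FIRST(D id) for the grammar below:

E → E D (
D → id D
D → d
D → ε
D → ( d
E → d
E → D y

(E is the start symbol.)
{ '(', 'd', 'id' }

FIRST sets of the non-terminals involved (from the grammar, by fixed-point iteration):
  FIRST(D) = { '(', 'd', 'id', ε }

To compute FIRST(D id), process the symbols left to right:
Symbol D is a non-terminal. Add FIRST(D) \ {ε} = { '(', 'd', 'id' }
D is nullable (ε ∈ FIRST(D)), continue to the next symbol.
Symbol id is a terminal. Add 'id' and stop.
FIRST(D id) = { '(', 'd', 'id' }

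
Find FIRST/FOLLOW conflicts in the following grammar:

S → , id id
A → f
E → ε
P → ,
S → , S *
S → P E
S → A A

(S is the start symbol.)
No FIRST/FOLLOW conflicts.

A FIRST/FOLLOW conflict occurs when a non-terminal N has a nullable alternative N → β (β ⇒* ε) and another alternative N → α with FIRST(α) ∩ FOLLOW(N) ≠ ∅: on such a lookahead the parser cannot decide between expanding α and letting N vanish via β.

Nullable non-terminals: E.
E has a nullable alternative but only one production, so nothing to check.

A, P, S have no nullable alternative, so no FIRST/FOLLOW check is needed there.

No FIRST/FOLLOW conflicts found.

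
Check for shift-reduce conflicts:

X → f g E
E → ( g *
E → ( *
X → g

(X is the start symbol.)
No shift-reduce conflicts

Augment with X' → X and build the canonical LR(0) collection (I0 = CLOSURE({[X' → . X]}), then GOTO on every symbol after a dot until no new states appear). It has 10 states:
  I0: { [X → . f g E], [X → . g], [X' → . X] }  — shift
  I1: { [X' → X .] }  — accept
  I2: { [X → f . g E] }  — shift
  I3: { [X → g .] }  — reduce
  I4: { [E → . ( *], [E → . ( g *], [X → f g . E] }  — shift
  I5: { [E → ( . *], [E → ( . g *] }  — shift
  I6: { [X → f g E .] }  — reduce
  I7: { [E → ( * .] }  — reduce
  I8: { [E → ( g . *] }  — shift
  I9: { [E → ( g * .] }  — reduce

No state contains both a complete item and a shift item.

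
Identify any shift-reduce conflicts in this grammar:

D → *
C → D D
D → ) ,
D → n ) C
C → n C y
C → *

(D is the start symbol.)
Augment with D' → D and build the canonical LR(0) collection (I0 = CLOSURE({[D' → . D]}), then GOTO on every symbol after a dot until no new states appear). It has 15 states:
  I0: { [D → . ) ,], [D → . *], [D → . n ) C], [D' → . D] }  — shift
  I1: { [D → ) . ,] }  — shift
  I2: { [D → * .] }  — reduce
  I3: { [D' → D .] }  — accept
  I4: { [D → n . ) C] }  — shift
  I5: { [C → . *], [C → . D D], [C → . n C y], [D → . ) ,], [D → . *], [D → . n ) C], [D → n ) . C] }  — shift
  I6: { [C → * .], [D → * .] }  — 2 reduces
  I7: { [D → n ) C .] }  — reduce
  I8: { [C → D . D], [D → . ) ,], [D → . *], [D → . n ) C] }  — shift
  I9: { [C → . *], [C → . D D], [C → . n C y], [C → n . C y], [D → . ) ,], [D → . *], [D → . n ) C], [D → n . ) C] }  — shift
  I10: { [C → . *], [C → . D D], [C → . n C y], [D → ) . ,], [D → . ) ,], [D → . *], [D → . n ) C], [D → n ) . C] }  — shift
  I11: { [C → n C . y] }  — shift
  I12: { [C → n C y .] }  — reduce
  I13: { [D → ) , .] }  — reduce
  I14: { [C → D D .] }  — reduce

No state contains both a complete item and a shift item.

Answer: No shift-reduce conflicts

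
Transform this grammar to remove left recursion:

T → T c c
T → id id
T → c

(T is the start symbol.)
T → id id T'
T → c T'
T' → c c T'
T' → ε

T is directly left-recursive. The standard transformation for
  A → A α₁ | ... | A α_m | β₁ | ... | β_n
is
  A  → β₁ A' | ... | β_n A'
  A' → α₁ A' | ... | α_m A' | ε

T → id id becomes T → id id T'
T → c becomes T → c T'
T → T c c becomes T' → c c T'
Add T' → ε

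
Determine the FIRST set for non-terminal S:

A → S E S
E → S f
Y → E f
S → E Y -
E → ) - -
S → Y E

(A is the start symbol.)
{ ')' }

FIRST sets of the other non-terminals involved (by the same procedure, iterated to a fixed point):
  FIRST(E) = { ')' }
  FIRST(Y) = { ')' }

From S → E Y -:
  - E is a non-terminal: add FIRST(E) \ {ε} = { ')' }
    E is not nullable, so stop
From S → Y E:
  - Y is a non-terminal: add FIRST(Y) \ {ε} = { ')' }
    Y is not nullable, so stop

Collecting: FIRST(S) = { ')' }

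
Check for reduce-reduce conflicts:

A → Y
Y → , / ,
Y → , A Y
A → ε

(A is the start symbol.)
A reduce-reduce conflict occurs when an LR(0) state has two complete items [A → α .] and [B → β .] — both call for a reduction, and with no lookahead the parser cannot choose between them.

Augment with A' → A and build the canonical LR(0) collection (I0 = CLOSURE({[A' → . A]}), then GOTO on every symbol after a dot until no new states appear). It has 8 states:
  I0: { [A → . Y], [A → .], [A' → . A], [Y → . , / ,], [Y → . , A Y] }  — shift, reduce
  I1: { [A → . Y], [A → .], [Y → , . / ,], [Y → , . A Y], [Y → . , / ,], [Y → . , A Y] }  — shift, reduce
  I2: { [A' → A .] }  — accept
  I3: { [A → Y .] }  — reduce
  I4: { [Y → , / . ,] }  — shift
  I5: { [Y → , A . Y], [Y → . , / ,], [Y → . , A Y] }  — shift
  I6: { [Y → , A Y .] }  — reduce
  I7: { [Y → , / , .] }  — reduce

No state contains more than one complete item.

Answer: No reduce-reduce conflicts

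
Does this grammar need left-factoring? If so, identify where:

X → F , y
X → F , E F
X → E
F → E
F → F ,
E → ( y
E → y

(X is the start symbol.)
Yes, X has productions with common prefix 'F ,'

Left-factoring is needed when two productions for the same non-terminal
share a common prefix on the right-hand side.

Productions for X:
  X → F , y
  X → F , E F
  X → E
Productions for F:
  F → E
  F → F ,
Productions for E:
  E → ( y
  E → y

Found common prefix 'F ,' in productions for X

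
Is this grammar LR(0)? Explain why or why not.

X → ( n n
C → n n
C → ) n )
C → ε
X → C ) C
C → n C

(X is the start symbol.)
No. Shift-reduce conflict between [C → .] and [C → . ) n )]

A grammar is LR(0) if no state in the canonical LR(0) collection has:
  - both a shift item (dot before a terminal) and a complete item (shift-reduce conflict), or
  - two or more complete items (reduce-reduce conflict; the accept item [X' → X .] counts as a complete item here).

Augment with X' → X and build the canonical LR(0) collection (I0 = CLOSURE({[X' → . X]}), then GOTO on every symbol after a dot until no new states appear). It has 14 states:
  I0: { [C → . ) n )], [C → . n C], [C → . n n], [C → .], [X → . ( n n], [X → . C ) C], [X' → . X] }  — shift, reduce
  I1: { [X → ( . n n] }  — shift
  I2: { [C → ) . n )] }  — shift
  I3: { [X → C . ) C] }  — shift
  I4: { [X' → X .] }  — accept
  I5: { [C → . ) n )], [C → . n C], [C → . n n], [C → .], [C → n . C], [C → n . n] }  — shift, reduce
  I6: { [C → n C .] }  — reduce
  I7: { [C → . ) n )], [C → . n C], [C → . n n], [C → .], [C → n . C], [C → n . n], [C → n n .] }  — shift, 2 reduces
  I8: { [C → . ) n )], [C → . n C], [C → . n n], [C → .], [X → C ) . C] }  — shift, reduce
  I9: { [X → C ) C .] }  — reduce
  I10: { [C → ) n . )] }  — shift
  I11: { [C → ) n ) .] }  — reduce
  I12: { [X → ( n . n] }  — shift
  I13: { [X → ( n n .] }  — reduce

Conflict in state I0:
  Shift-reduce conflict between [C → .] and [C → . ) n )]
So the grammar is NOT LR(0).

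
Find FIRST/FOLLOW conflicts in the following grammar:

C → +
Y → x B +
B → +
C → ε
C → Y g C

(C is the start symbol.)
A FIRST/FOLLOW conflict occurs when a non-terminal N has a nullable alternative N → β (β ⇒* ε) and another alternative N → α with FIRST(α) ∩ FOLLOW(N) ≠ ∅: on such a lookahead the parser cannot decide between expanding α and letting N vanish via β.

Nullable non-terminals: C.
FIRST sets used below: FIRST(Y) = { 'x' }

C: nullable alternative(s) C → ε; FOLLOW(C) = { $ }
  C → +: FIRST \ {ε} = { '+' } — disjoint from FOLLOW(C)
  C → ε: FIRST \ {ε} = { } — this is the only nullable alternative, skip
  C → Y g C: FIRST \ {ε} = { 'x' } — disjoint from FOLLOW(C)

B, Y have no nullable alternative, so no FIRST/FOLLOW check is needed there.

No FIRST/FOLLOW conflicts found.

Answer: No FIRST/FOLLOW conflicts.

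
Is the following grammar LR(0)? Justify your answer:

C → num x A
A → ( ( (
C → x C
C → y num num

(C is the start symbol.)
Augment with C' → C and build the canonical LR(0) collection (I0 = CLOSURE({[C' → . C]}), then GOTO on every symbol after a dot until no new states appear). It has 13 states:
  I0: { [C → . num x A], [C → . x C], [C → . y num num], [C' → . C] }  — shift
  I1: { [C' → C .] }  — accept
  I2: { [C → num . x A] }  — shift
  I3: { [C → . num x A], [C → . x C], [C → . y num num], [C → x . C] }  — shift
  I4: { [C → y . num num] }  — shift
  I5: { [C → y num . num] }  — shift
  I6: { [C → y num num .] }  — reduce
  I7: { [C → x C .] }  — reduce
  I8: { [A → . ( ( (], [C → num x . A] }  — shift
  I9: { [A → ( . ( (] }  — shift
  I10: { [C → num x A .] }  — reduce
  I11: { [A → ( ( . (] }  — shift
  I12: { [A → ( ( ( .] }  — reduce

Every state is either a pure shift/goto state or contains exactly one complete item and nothing to shift — no conflicts. The grammar is LR(0).

Answer: Yes, the grammar is LR(0)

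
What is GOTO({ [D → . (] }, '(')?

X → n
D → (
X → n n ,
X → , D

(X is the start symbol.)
{ [D → ( .] }

GOTO(I, '(') = CLOSURE({ [A → αX.β] : [A → α.Xβ] ∈ I, X = '(' })

Items with dot before '(', with the dot advanced:
  [D → . (] → [D → ( .]
Closure adds nothing (no advanced item has the dot before a non-terminal).

GOTO = { [D → ( .] }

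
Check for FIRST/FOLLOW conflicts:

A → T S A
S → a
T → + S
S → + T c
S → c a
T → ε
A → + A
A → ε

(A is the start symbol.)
A FIRST/FOLLOW conflict occurs when a non-terminal N has a nullable alternative N → β (β ⇒* ε) and another alternative N → α with FIRST(α) ∩ FOLLOW(N) ≠ ∅: on such a lookahead the parser cannot decide between expanding α and letting N vanish via β.

Nullable non-terminals: A, T.
FIRST sets used below: FIRST(T) = { '+', ε }, FIRST(S) = { '+', 'a', 'c' }

A: nullable alternative(s) A → ε; FOLLOW(A) = { $ }
  A → T S A: FIRST \ {ε} = { '+', 'a', 'c' } — disjoint from FOLLOW(A)
  A → + A: FIRST \ {ε} = { '+' } — disjoint from FOLLOW(A)
  A → ε: FIRST \ {ε} = { } — this is the only nullable alternative, skip

T: nullable alternative(s) T → ε; FOLLOW(T) = { '+', 'a', 'c' }
  T → + S: FIRST \ {ε} = { '+' } — overlaps FOLLOW(T) on { '+' }: CONFLICT
  T → ε: FIRST \ {ε} = { } — this is the only nullable alternative, skip

S has no nullable alternative, so no FIRST/FOLLOW check is needed there.

So the grammar has 1 FIRST/FOLLOW conflict (marked CONFLICT above).

Answer: Yes. T → '+' S with FOLLOW(T) on { '+' }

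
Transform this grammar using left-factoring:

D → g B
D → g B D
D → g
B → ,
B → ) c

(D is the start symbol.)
Left-factoring transforms A → αβ₁ | αβ₂ into A → αA' and A' → β₁ | β₂
(α is the longest common prefix among the alternatives). Repeat until
no nonterminal has two alternatives with a common prefix.

Round 1: D has alternatives sharing prefix 'g'. Introduce D': D → g D'
  Add: D' → B
  Add: D' → B D
  Add: D' → ε

Round 2: D' has alternatives sharing prefix 'B'. Introduce D'': D' → B D''
  Add: D'' → ε
  Add: D'' → D

No remaining common prefixes — done.

Resulting grammar:
D → g D'
D' → B D''
D'' → ε
D'' → D
D' → ε
B → ,
B → ) c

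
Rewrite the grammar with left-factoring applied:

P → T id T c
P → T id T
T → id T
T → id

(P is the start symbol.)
Left-factoring transforms A → αβ₁ | αβ₂ into A → αA' and A' → β₁ | β₂
(α is the longest common prefix among the alternatives). Repeat until
no nonterminal has two alternatives with a common prefix.

Round 1: P has alternatives sharing prefix 'T id T'. Introduce P': P → T id T P'
  Add: P' → c
  Add: P' → ε

Round 2: T has alternatives sharing prefix 'id'. Introduce T': T → id T'
  Add: T' → T
  Add: T' → ε

No remaining common prefixes — done.

Resulting grammar:
P → T id T P'
P' → c
P' → ε
T → id T'
T' → T
T' → ε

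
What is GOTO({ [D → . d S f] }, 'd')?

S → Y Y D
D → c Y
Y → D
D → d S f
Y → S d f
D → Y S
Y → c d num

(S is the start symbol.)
{ [D → . Y S], [D → . c Y], [D → . d S f], [D → d . S f], [S → . Y Y D], [Y → . D], [Y → . S d f], [Y → . c d num] }

GOTO(I, 'd') = CLOSURE({ [A → αX.β] : [A → α.Xβ] ∈ I, X = 'd' })

Items with dot before 'd', with the dot advanced:
  [D → . d S f] → [D → d . S f]
Closure of the advanced items:
  [D → d . S f] has the dot before S: add [S → . Y Y D]
  [S → . Y Y D] has the dot before Y: add [Y → . D], [Y → . S d f], [Y → . c d num]
  [Y → . D] has the dot before D: add [D → . c Y], [D → . d S f], [D → . Y S]

GOTO = { [D → . Y S], [D → . c Y], [D → . d S f], [D → d . S f], [S → . Y Y D], [Y → . D], [Y → . S d f], [Y → . c d num] }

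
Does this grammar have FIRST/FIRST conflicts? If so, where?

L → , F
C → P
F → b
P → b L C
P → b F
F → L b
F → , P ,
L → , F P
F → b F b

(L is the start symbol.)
FIRST sets of the non-terminals at (or reachable through a nullable prefix from) the front of some alternative:
  FIRST(L) = { ',' }

Productions for L:
  L → , F: FIRST = { ',' }
  L → , F P: FIRST = { ',' }
Productions for F:
  F → b: FIRST = { 'b' }
  F → L b: FIRST = { ',' }
  F → , P ,: FIRST = { ',' }
  F → b F b: FIRST = { 'b' }
Productions for P:
  P → b L C: FIRST = { 'b' }
  P → b F: FIRST = { 'b' }
C has only one production, so no FIRST/FIRST conflict is possible there.

Conflict for L: L → , F and L → , F P
  Overlap: { ',' }
Conflict for F: F → b and F → b F b
  Overlap: { 'b' }
Conflict for F: F → L b and F → , P ,
  Overlap: { ',' }
Conflict for P: P → b L C and P → b F
  Overlap: { 'b' }

Answer: Yes. L → ',' F / L → ',' F P on { ',' }; F → b / F → b F b on { 'b' }; F → L b / F → ',' P ',' on { ',' }; P → b L C / P → b F on { 'b' }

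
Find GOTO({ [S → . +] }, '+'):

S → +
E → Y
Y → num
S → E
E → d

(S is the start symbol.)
{ [S → + .] }

GOTO(I, '+') = CLOSURE({ [A → αX.β] : [A → α.Xβ] ∈ I, X = '+' })

Items with dot before '+', with the dot advanced:
  [S → . +] → [S → + .]
Closure adds nothing (no advanced item has the dot before a non-terminal).

GOTO = { [S → + .] }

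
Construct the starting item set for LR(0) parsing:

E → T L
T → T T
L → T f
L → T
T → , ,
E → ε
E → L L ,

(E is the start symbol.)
First, augment the grammar with E' → E
I₀ = CLOSURE({ [E' → . E] }):
  [E' → . E] has the dot before E: add [E → . T L], [E → .], [E → . L L ,]
  [E → . T L] has the dot before T: add [T → . T T], [T → . , ,]
  [E → . L L ,] has the dot before L: add [L → . T f], [L → . T]
No further items can be added.

I₀ = { [E → . L L ,], [E → . T L], [E → .], [E' → . E], [L → . T f], [L → . T], [T → . , ,], [T → . T T] }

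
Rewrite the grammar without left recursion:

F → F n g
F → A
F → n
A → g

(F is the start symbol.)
F → A F'
F → n F'
F' → n g F'
F' → ε
A → g

F is directly left-recursive. The standard transformation for
  A → A α₁ | ... | A α_m | β₁ | ... | β_n
is
  A  → β₁ A' | ... | β_n A'
  A' → α₁ A' | ... | α_m A' | ε

F → A becomes F → A F'
F → n becomes F → n F'
F → F n g becomes F' → n g F'
Add F' → ε

Productions for other non-terminals are unchanged:
  A → g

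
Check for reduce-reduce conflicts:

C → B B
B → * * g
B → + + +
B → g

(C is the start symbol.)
Augment with C' → C and build the canonical LR(0) collection (I0 = CLOSURE({[C' → . C]}), then GOTO on every symbol after a dot until no new states appear). It has 11 states:
  I0: { [B → . * * g], [B → . + + +], [B → . g], [C → . B B], [C' → . C] }  — shift
  I1: { [B → * . * g] }  — shift
  I2: { [B → + . + +] }  — shift
  I3: { [B → . * * g], [B → . + + +], [B → . g], [C → B . B] }  — shift
  I4: { [C' → C .] }  — accept
  I5: { [B → g .] }  — reduce
  I6: { [C → B B .] }  — reduce
  I7: { [B → + + . +] }  — shift
  I8: { [B → + + + .] }  — reduce
  I9: { [B → * * . g] }  — shift
  I10: { [B → * * g .] }  — reduce

No state contains more than one complete item.

Answer: No reduce-reduce conflicts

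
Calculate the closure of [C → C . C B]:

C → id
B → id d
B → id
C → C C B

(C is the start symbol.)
To compute CLOSURE, for each item [A → α.Bβ] where B is a non-terminal, add [B → .γ] for all productions B → γ; repeat for the newly added items until nothing changes.

Start with: [C → C . C B]
  [C → C . C B] has the dot before C: add [C → . id], [C → . C C B]
No further items can be added.

CLOSURE = { [C → . C C B], [C → . id], [C → C . C B] }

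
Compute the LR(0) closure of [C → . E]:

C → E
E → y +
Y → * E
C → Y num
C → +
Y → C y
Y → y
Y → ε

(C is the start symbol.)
{ [C → . E], [E → . y +] }

To compute CLOSURE, for each item [A → α.Bβ] where B is a non-terminal, add [B → .γ] for all productions B → γ; repeat for the newly added items until nothing changes.

Start with: [C → . E]
  [C → . E] has the dot before E: add [E → . y +]
No further items can be added.

CLOSURE = { [C → . E], [E → . y +] }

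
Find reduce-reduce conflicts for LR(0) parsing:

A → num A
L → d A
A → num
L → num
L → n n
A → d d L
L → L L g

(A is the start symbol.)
A reduce-reduce conflict occurs when an LR(0) state has two complete items [A → α .] and [B → β .] — both call for a reduction, and with no lookahead the parser cannot choose between them.

Augment with A' → A and build the canonical LR(0) collection (I0 = CLOSURE({[A' → . A]}), then GOTO on every symbol after a dot until no new states appear). It has 14 states:
  I0: { [A → . d d L], [A → . num A], [A → . num], [A' → . A] }  — shift
  I1: { [A' → A .] }  — accept
  I2: { [A → d . d L] }  — shift
  I3: { [A → . d d L], [A → . num A], [A → . num], [A → num . A], [A → num .] }  — shift, reduce
  I4: { [A → num A .] }  — reduce
  I5: { [A → d d . L], [L → . L L g], [L → . d A], [L → . n n], [L → . num] }  — shift
  I6: { [A → d d L .], [L → . L L g], [L → . d A], [L → . n n], [L → . num], [L → L . L g] }  — shift, reduce
  I7: { [A → . d d L], [A → . num A], [A → . num], [L → d . A] }  — shift
  I8: { [L → n . n] }  — shift
  I9: { [L → num .] }  — reduce
  I10: { [L → n n .] }  — reduce
  I11: { [L → d A .] }  — reduce
  I12: { [L → . L L g], [L → . d A], [L → . n n], [L → . num], [L → L . L g], [L → L L . g] }  — shift
  I13: { [L → L L g .] }  — reduce

No state contains more than one complete item.

Answer: No reduce-reduce conflicts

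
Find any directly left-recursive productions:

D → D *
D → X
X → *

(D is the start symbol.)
D → D *: LEFT RECURSIVE (starts with D)
D → X: starts with X
X → *: starts with '*'

The grammar has direct left recursion on: D.

Answer: Yes, D is left-recursive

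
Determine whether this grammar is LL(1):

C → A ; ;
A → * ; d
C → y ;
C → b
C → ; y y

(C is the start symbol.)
Yes, the grammar is LL(1).

Relevant sets:
  FIRST(A) = { '*' }

For C:
  PREDICT(C → A ';' ';') = { '*' }
  PREDICT(C → y ';') = { 'y' }
  PREDICT(C → b) = { 'b' }
  PREDICT(C → ';' y y) = { ';' }
A has a single production, so nothing to check there.

All predict sets are disjoint. The grammar IS LL(1).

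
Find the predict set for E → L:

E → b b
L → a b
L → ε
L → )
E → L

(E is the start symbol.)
PREDICT(E → L) = (FIRST(RHS) \ {ε}) ∪ (FOLLOW(E) if ε ∈ FIRST(RHS), i.e. RHS ⇒* ε)
FIRST(L) = { ')', 'a', ε }
FIRST(L) = { ')', 'a', ε }
ε ∈ FIRST(L) (the right-hand side is nullable), so add FOLLOW(E) = { $ }
PREDICT(E → L) = { $, ')', 'a' }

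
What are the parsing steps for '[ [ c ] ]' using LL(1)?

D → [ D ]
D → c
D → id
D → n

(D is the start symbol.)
LL(1) parsing maintains a stack (initially the start symbol over $) and the input. At each step: if the stack top is a terminal, match it against the current input token; if it is a non-terminal N, replace it with the RHS of M[N, lookahead] (the unique production whose predict set contains the lookahead).

Stack is shown with the top on the left.

Stack      Input        Action
------------------------------
D $        [ [ c ] ] $  output D → [ D ]
[ D ] $    [ [ c ] ] $  match '['
D ] $      [ c ] ] $    output D → [ D ]
[ D ] ] $  [ c ] ] $    match '['
D ] ] $    c ] ] $      output D → c
c ] ] $    c ] ] $      match 'c'
] ] $      ] ] $        match ']'
] $        ] $          match ']'
$          $            accept

The string is accepted.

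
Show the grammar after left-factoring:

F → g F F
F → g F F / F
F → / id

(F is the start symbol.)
Left-factoring transforms A → αβ₁ | αβ₂ into A → αA' and A' → β₁ | β₂
(α is the longest common prefix among the alternatives). Repeat until
no nonterminal has two alternatives with a common prefix.

Round 1: F has alternatives sharing prefix 'g F F'. Introduce F': F → g F F F'
  Add: F' → ε
  Add: F' → / F

No remaining common prefixes — done.

Resulting grammar:
F → g F F F'
F' → ε
F' → / F
F → / id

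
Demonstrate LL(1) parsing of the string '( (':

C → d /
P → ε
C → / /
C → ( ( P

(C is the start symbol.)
LL(1) parsing maintains a stack (initially the start symbol over $) and the input. At each step: if the stack top is a terminal, match it against the current input token; if it is a non-terminal N, replace it with the RHS of M[N, lookahead] (the unique production whose predict set contains the lookahead).

Stack is shown with the top on the left.

Stack    Input  Action
----------------------
C $      ( ( $  output C → ( ( P
( ( P $  ( ( $  match '('
( P $    ( $    match '('
P $      $      output P → ε
$        $      accept

The string is accepted.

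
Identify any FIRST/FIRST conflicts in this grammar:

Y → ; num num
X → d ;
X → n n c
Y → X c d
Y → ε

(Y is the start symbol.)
FIRST sets of the non-terminals at (or reachable through a nullable prefix from) the front of some alternative:
  FIRST(X) = { 'd', 'n' }

Productions for Y:
  Y → ; num num: FIRST = { ';' }
  Y → X c d: FIRST = { 'd', 'n' }
  Y → ε: FIRST = { ε }
Productions for X:
  X → d ;: FIRST = { 'd' }
  X → n n c: FIRST = { 'n' }

All alternatives of each non-terminal have pairwise disjoint FIRST sets.

Answer: No FIRST/FIRST conflicts.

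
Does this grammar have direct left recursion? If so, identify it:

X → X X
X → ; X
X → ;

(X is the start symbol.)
Direct left recursion occurs when N → N α for some non-terminal N (the right-hand side begins with the left-hand side itself).

X → X X: LEFT RECURSIVE (starts with X)
X → ; X: starts with ';'
X → ;: starts with ';'

The grammar has direct left recursion on: X.

Answer: Yes, X is left-recursive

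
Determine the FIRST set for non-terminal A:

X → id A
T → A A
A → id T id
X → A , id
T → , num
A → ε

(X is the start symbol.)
{ 'id', ε }

From A → id T id:
  - id is a terminal: add 'id' and stop
From A → ε:
  - ε-production, so ε ∈ FIRST(A)

Collecting: FIRST(A) = { 'id', ε }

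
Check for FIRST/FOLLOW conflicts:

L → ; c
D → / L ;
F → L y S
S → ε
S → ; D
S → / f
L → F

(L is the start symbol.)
Yes. S → ';' D with FOLLOW(S) on { ';' }

Nullable non-terminals: S.

S: nullable alternative(s) S → ε; FOLLOW(S) = { $, ';', 'y' }
  S → ε: FIRST \ {ε} = { } — this is the only nullable alternative, skip
  S → ; D: FIRST \ {ε} = { ';' } — overlaps FOLLOW(S) on { ';' }: CONFLICT
  S → / f: FIRST \ {ε} = { '/' } — disjoint from FOLLOW(S)

D, F, L have no nullable alternative, so no FIRST/FOLLOW check is needed there.

So the grammar has 1 FIRST/FOLLOW conflict (marked CONFLICT above).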